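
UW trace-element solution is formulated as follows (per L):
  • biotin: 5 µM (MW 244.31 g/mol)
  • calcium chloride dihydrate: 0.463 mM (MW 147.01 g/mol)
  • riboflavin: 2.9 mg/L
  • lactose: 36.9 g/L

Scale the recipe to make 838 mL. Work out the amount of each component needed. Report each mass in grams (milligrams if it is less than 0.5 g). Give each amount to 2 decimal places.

biotin 1.02 mg; calcium chloride dihydrate 57.04 mg; riboflavin 2.43 mg; lactose 30.92 g

Working volume: 838 mL = 0.838 L.
biotin: 5 µmol/L × 244.31 g/mol × 0.838 L ÷ 1000 = 1.02 mg
calcium chloride dihydrate: 0.463 mmol/L × 147.01 mg/mmol × 0.838 L = 57.04 mg
riboflavin: 2.9 mg/L × 0.838 L = 2.43 mg
lactose: 36.9 g/L × 0.838 L = 30.92 g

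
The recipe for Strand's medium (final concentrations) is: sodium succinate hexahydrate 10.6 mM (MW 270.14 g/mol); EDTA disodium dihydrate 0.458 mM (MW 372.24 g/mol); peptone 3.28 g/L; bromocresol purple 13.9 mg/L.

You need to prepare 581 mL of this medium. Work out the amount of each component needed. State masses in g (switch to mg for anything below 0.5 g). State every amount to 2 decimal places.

sodium succinate hexahydrate 1.66 g; EDTA disodium dihydrate 99.05 mg; peptone 1.91 g; bromocresol purple 8.08 mg

Target volume = 581 mL = 0.581 L.
sodium succinate hexahydrate: 10.6 mmol/L × 270.14 g/mol × 0.581 L ÷ 1000 = 1.66 g
EDTA disodium dihydrate: 0.458 mmol/L × 372.24 mg/mmol × 0.581 L = 99.05 mg
peptone: 3.28 g/L × 0.581 L = 1.91 g
bromocresol purple: 13.9 mg/L × 0.581 L = 8.08 mg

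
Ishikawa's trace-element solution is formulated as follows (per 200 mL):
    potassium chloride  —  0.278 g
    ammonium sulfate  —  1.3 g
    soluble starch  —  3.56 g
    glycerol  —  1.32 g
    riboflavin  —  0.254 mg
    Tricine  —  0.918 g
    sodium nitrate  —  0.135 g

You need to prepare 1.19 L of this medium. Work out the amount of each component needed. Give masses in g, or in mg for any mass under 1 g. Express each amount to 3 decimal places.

potassium chloride 1.654 g; ammonium sulfate 7.735 g; soluble starch 21.182 g; glycerol 7.854 g; riboflavin 1.511 mg; Tricine 5.462 g; sodium nitrate 803.250 mg

Scale factor = 1190 mL / 200 mL = 5.95.
potassium chloride: 0.278 g × (1190 mL / 200 mL) = 1.654 g
ammonium sulfate: 1.3 g × (1190 mL / 200 mL) = 7.735 g
soluble starch: 3.56 g × (1190 mL / 200 mL) = 21.182 g
glycerol: 1.32 g × (1190 mL / 200 mL) = 7.854 g
riboflavin: 0.254 mg × (1190 mL / 200 mL) = 1.511 mg
Tricine: 0.918 g × (1190 mL / 200 mL) = 5.462 g
sodium nitrate: 0.135 g × (1190 mL / 200 mL) = 0.80325 g = 803.250 mg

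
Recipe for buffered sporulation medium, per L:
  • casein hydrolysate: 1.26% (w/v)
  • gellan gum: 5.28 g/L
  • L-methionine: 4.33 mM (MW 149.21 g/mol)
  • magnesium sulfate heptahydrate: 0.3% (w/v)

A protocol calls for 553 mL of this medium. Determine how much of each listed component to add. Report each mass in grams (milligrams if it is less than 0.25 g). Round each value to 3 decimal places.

casein hydrolysate 6.968 g; gellan gum 2.920 g; L-methionine 0.357 g; magnesium sulfate heptahydrate 1.659 g

Target volume = 553 mL = 0.553 L.
casein hydrolysate: 1.26% w/v = 12.6 g/L → 12.6 × 0.553 L = 6.968 g
gellan gum: 5.28 g/L × 0.553 L = 2.920 g
L-methionine: 4.33 mmol/L × 149.21 g/mol × 0.553 L ÷ 1000 = 0.357 g
magnesium sulfate heptahydrate: 0.3 g per 100 mL × 553 mL ÷ 100 = 1.659 g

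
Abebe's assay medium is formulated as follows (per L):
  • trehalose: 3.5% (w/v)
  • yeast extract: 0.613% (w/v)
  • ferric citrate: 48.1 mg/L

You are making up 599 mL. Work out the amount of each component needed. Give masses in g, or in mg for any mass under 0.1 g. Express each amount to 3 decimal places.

trehalose 20.965 g; yeast extract 3.672 g; ferric citrate 28.812 mg

Scale factor relative to 1 L: 0.599.
trehalose: 3.5% w/v = 35 g/L → 35 × 0.599 L = 20.965 g
yeast extract: 0.613% w/v = 6.13 g/L → 6.13 × 0.599 L = 3.672 g
ferric citrate: 48.1 mg/L × 0.599 L = 28.812 mg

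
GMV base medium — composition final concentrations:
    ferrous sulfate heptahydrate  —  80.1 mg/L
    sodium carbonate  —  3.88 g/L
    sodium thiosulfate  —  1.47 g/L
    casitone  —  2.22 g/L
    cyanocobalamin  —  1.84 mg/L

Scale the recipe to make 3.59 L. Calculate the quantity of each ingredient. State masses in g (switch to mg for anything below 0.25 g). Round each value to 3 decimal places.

Working volume: 3.59 L.
ferrous sulfate heptahydrate: 80.1 mg/L × 3.59 L = 287.559 mg = 0.288 g
sodium carbonate: 3.88 g/L × 3.59 L = 13.929 g
sodium thiosulfate: 1.47 g/L × 3.59 L = 5.277 g
casitone: 2.22 g/L × 3.59 L = 7.970 g
cyanocobalamin: 1.84 mg/L × 3.59 L = 6.606 mg

ferrous sulfate heptahydrate 0.288 g; sodium carbonate 13.929 g; sodium thiosulfate 5.277 g; casitone 7.970 g; cyanocobalamin 6.606 mg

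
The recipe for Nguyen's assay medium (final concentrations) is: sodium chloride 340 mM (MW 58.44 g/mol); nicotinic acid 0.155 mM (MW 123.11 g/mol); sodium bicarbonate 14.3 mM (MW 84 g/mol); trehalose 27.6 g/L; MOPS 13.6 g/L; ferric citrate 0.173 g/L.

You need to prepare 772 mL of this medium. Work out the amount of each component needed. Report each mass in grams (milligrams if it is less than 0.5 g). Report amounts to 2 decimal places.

Scale factor relative to 1 L: 0.772.
sodium chloride: 340 mmol/L × 58.44 g/mol × 0.772 L ÷ 1000 = 15.34 g
nicotinic acid: 0.155 mmol/L × 123.11 mg/mmol × 0.772 L = 14.73 mg
sodium bicarbonate: 14.3 mmol/L × 84 g/mol × 0.772 L ÷ 1000 = 0.93 g
trehalose: 27.6 g/L × 0.772 L = 21.31 g
MOPS: 13.6 g/L × 0.772 L = 10.50 g
ferric citrate: 0.173 g/L × 0.772 L = 0.133556 g = 133.56 mg

sodium chloride 15.34 g; nicotinic acid 14.73 mg; sodium bicarbonate 0.93 g; trehalose 21.31 g; MOPS 10.50 g; ferric citrate 133.56 mg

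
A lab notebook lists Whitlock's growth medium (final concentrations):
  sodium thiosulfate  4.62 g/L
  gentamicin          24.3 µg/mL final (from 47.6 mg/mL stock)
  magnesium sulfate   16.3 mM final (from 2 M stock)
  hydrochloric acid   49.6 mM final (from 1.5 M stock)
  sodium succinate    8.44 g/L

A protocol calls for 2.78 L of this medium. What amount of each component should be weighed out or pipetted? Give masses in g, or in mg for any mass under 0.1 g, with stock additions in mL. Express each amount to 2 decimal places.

sodium thiosulfate 12.84 g; gentamicin 1.42 mL; magnesium sulfate 22.66 mL; hydrochloric acid 91.93 mL; sodium succinate 23.46 g

Scale factor relative to 1 L: 2.78.
sodium thiosulfate: 4.62 g/L × 2.78 L = 12.84 g
gentamicin: C1V1 = C2V2 → 24.3 µg/mL × 2780 mL ÷ 47600 µg/mL = 1.42 mL
magnesium sulfate: C1V1 = C2V2 → 16.3 mM × 2780 mL ÷ 2000 mM = 22.66 mL
hydrochloric acid: V = C2·V2/C1 = 49.6 mM × 2780 mL ÷ 1500 mM = 91.93 mL
sodium succinate: 8.44 g/L × 2.78 L = 23.46 g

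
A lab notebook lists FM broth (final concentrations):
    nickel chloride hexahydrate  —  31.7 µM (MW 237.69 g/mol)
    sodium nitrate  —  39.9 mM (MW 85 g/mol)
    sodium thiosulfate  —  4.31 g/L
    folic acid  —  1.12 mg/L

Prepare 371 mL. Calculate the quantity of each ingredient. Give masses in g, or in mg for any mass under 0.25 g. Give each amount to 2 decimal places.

Target volume = 371 mL = 0.371 L.
nickel chloride hexahydrate: 31.7 µmol/L × 237.69 g/mol × 0.371 L ÷ 1000 = 2.80 mg
sodium nitrate: 39.9 mmol/L × 85 g/mol × 0.371 L ÷ 1000 = 1.26 g
sodium thiosulfate: 4.31 g/L × 0.371 L = 1.60 g
folic acid: 1.12 mg/L × 0.371 L = 0.42 mg

nickel chloride hexahydrate 2.80 mg; sodium nitrate 1.26 g; sodium thiosulfate 1.60 g; folic acid 0.42 mg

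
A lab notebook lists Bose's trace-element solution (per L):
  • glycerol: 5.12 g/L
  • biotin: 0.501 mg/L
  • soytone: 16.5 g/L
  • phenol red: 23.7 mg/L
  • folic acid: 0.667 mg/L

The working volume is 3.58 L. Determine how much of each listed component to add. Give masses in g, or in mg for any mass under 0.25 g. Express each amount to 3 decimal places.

Scale factor relative to 1 L: 3.58.
glycerol: 5.12 g/L × 3.58 L = 18.330 g
biotin: 0.501 mg/L × 3.58 L = 1.794 mg
soytone: 16.5 g/L × 3.58 L = 59.070 g
phenol red: 23.7 mg/L × 3.58 L = 84.846 mg
folic acid: 0.667 mg/L × 3.58 L = 2.388 mg

glycerol 18.330 g; biotin 1.794 mg; soytone 59.070 g; phenol red 84.846 mg; folic acid 2.388 mg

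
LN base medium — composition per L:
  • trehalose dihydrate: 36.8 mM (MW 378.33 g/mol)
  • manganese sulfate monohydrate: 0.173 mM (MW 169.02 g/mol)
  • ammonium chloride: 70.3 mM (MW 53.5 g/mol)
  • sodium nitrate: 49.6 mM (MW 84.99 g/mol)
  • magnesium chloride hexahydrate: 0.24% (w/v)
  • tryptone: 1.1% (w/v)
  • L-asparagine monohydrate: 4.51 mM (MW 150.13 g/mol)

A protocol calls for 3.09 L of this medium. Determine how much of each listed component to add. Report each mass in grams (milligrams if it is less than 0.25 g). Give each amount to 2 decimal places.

trehalose dihydrate 43.02 g; manganese sulfate monohydrate 90.35 mg; ammonium chloride 11.62 g; sodium nitrate 13.03 g; magnesium chloride hexahydrate 7.42 g; tryptone 33.99 g; L-asparagine monohydrate 2.09 g

Scale factor relative to 1 L: 3.09.
trehalose dihydrate: 36.8 mmol/L × 378.33 g/mol × 3.09 L ÷ 1000 = 43.02 g
manganese sulfate monohydrate: 0.173 mmol/L × 169.02 mg/mmol × 3.09 L = 90.35 mg
ammonium chloride: 70.3 mmol/L × 53.5 g/mol × 3.09 L ÷ 1000 = 11.62 g
sodium nitrate: 49.6 mmol/L × 84.99 g/mol × 3.09 L ÷ 1000 = 13.03 g
magnesium chloride hexahydrate: 0.24 g per 100 mL × 3090 mL ÷ 100 = 7.42 g
tryptone: 1.1% w/v = 11 g/L → 11 × 3.09 L = 33.99 g
L-asparagine monohydrate: 4.51 mmol/L × 150.13 g/mol × 3.09 L ÷ 1000 = 2.09 g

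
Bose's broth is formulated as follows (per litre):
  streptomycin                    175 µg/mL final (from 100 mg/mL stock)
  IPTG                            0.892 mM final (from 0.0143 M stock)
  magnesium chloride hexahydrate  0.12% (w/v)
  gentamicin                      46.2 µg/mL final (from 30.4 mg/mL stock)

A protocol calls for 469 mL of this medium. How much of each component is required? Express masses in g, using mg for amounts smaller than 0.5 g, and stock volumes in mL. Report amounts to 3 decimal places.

Working volume: 469 mL = 0.469 L.
streptomycin: V = C2·V2/C1 = 175 µg/mL × 469 mL ÷ 100000 µg/mL = 0.821 mL
IPTG: V = C2·V2/C1 = 0.892 mM × 469 mL ÷ 14.3 mM = 29.255 mL
magnesium chloride hexahydrate: 0.12 g per 100 mL × 469 mL ÷ 100 = 0.563 g
gentamicin: V = C2·V2/C1 = 46.2 µg/mL × 469 mL ÷ 30400 µg/mL = 0.713 mL

streptomycin 0.821 mL; IPTG 29.255 mL; magnesium chloride hexahydrate 0.563 g; gentamicin 0.713 mL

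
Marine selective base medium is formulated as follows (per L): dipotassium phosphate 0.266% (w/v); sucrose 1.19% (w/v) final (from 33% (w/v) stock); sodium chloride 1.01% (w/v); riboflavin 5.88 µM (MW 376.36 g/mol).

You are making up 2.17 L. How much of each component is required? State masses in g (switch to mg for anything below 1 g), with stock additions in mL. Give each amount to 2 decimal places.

Working volume: 2.17 L.
dipotassium phosphate: 0.266 g per 100 mL × 2170 mL ÷ 100 = 5.77 g
sucrose: C1V1 = C2V2 → 1.19% ÷ 33% × 2170 mL = 78.25 mL
sodium chloride: 1.01 g per 100 mL × 2170 mL ÷ 100 = 21.92 g
riboflavin: 5.88 µmol/L × 376.36 g/mol × 2.17 L ÷ 1000 = 4.80 mg

dipotassium phosphate 5.77 g; sucrose 78.25 mL; sodium chloride 21.92 g; riboflavin 4.80 mg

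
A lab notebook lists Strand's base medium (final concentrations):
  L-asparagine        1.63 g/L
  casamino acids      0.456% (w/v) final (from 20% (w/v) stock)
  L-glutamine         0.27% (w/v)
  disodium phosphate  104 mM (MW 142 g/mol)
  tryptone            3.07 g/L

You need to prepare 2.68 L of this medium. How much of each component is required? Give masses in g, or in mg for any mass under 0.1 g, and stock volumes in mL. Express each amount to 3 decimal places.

L-asparagine 4.368 g; casamino acids 61.104 mL; L-glutamine 7.236 g; disodium phosphate 39.578 g; tryptone 8.228 g

Working volume: 2.68 L.
L-asparagine: 1.63 g/L × 2.68 L = 4.368 g
casamino acids: V = C2·V2/C1 = 0.456% ÷ 20% × 2680 mL = 61.104 mL
L-glutamine: 0.27 g per 100 mL × 2680 mL ÷ 100 = 7.236 g
disodium phosphate: 104 mmol/L × 142 g/mol × 2.68 L ÷ 1000 = 39.578 g
tryptone: 3.07 g/L × 2.68 L = 8.228 g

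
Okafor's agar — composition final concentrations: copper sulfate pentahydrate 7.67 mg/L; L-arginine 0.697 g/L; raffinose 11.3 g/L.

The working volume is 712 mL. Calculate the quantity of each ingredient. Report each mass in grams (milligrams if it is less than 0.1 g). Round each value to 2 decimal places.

copper sulfate pentahydrate 5.46 mg; L-arginine 0.50 g; raffinose 8.05 g

Scale factor relative to 1 L: 0.712.
copper sulfate pentahydrate: 7.67 mg/L × 0.712 L = 5.46 mg
L-arginine: 0.697 g/L × 0.712 L = 0.50 g
raffinose: 11.3 g/L × 0.712 L = 8.05 g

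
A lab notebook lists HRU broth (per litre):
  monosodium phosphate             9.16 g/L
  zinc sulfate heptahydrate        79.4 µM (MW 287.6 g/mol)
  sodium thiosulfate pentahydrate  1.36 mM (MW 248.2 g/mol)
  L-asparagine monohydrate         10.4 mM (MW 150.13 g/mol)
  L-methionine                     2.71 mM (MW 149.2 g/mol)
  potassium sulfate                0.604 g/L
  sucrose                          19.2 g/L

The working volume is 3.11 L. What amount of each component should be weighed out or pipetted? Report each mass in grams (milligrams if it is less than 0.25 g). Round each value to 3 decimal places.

Scale factor relative to 1 L: 3.11.
monosodium phosphate: 9.16 g/L × 3.11 L = 28.488 g
zinc sulfate heptahydrate: 79.4 µmol/L × 287.6 g/mol × 3.11 L ÷ 1000 = 71.018 mg
sodium thiosulfate pentahydrate: 1.36 mmol/L × 248.2 g/mol × 3.11 L ÷ 1000 = 1.050 g
L-asparagine monohydrate: 10.4 mmol/L × 150.13 g/mol × 3.11 L ÷ 1000 = 4.856 g
L-methionine: 2.71 mmol/L × 149.2 g/mol × 3.11 L ÷ 1000 = 1.257 g
potassium sulfate: 0.604 g/L × 3.11 L = 1.878 g
sucrose: 19.2 g/L × 3.11 L = 59.712 g

monosodium phosphate 28.488 g; zinc sulfate heptahydrate 71.018 mg; sodium thiosulfate pentahydrate 1.050 g; L-asparagine monohydrate 4.856 g; L-methionine 1.257 g; potassium sulfate 1.878 g; sucrose 59.712 g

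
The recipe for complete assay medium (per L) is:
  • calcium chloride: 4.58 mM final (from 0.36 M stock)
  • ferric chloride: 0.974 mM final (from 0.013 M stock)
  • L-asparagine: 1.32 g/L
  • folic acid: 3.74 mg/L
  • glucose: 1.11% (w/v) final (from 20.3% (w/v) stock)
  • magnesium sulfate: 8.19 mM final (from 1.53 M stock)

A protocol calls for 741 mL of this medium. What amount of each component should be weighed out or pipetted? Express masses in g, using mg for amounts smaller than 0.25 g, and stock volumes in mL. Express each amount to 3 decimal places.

calcium chloride 9.427 mL; ferric chloride 55.518 mL; L-asparagine 0.978 g; folic acid 2.771 mg; glucose 40.518 mL; magnesium sulfate 3.967 mL

Target volume = 741 mL = 0.741 L.
calcium chloride: C1V1 = C2V2 → 4.58 mM × 741 mL ÷ 360 mM = 9.427 mL
ferric chloride: V = C2·V2/C1 = 0.974 mM × 741 mL ÷ 13 mM = 55.518 mL
L-asparagine: 1.32 g/L × 0.741 L = 0.978 g
folic acid: 3.74 mg/L × 0.741 L = 2.771 mg
glucose: dilute stock: 1.11% ÷ 20.3% × 741 mL = 40.518 mL
magnesium sulfate: dilute stock: 8.19 mM × 741 mL ÷ 1530 mM = 3.967 mL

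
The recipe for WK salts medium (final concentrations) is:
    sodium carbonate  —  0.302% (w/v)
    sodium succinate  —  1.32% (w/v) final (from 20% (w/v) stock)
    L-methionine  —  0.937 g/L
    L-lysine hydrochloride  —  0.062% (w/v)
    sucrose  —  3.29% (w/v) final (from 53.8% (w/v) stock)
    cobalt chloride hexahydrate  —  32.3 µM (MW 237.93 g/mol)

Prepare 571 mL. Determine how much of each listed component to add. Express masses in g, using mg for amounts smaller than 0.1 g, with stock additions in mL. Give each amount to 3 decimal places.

sodium carbonate 1.724 g; sodium succinate 37.686 mL; L-methionine 0.535 g; L-lysine hydrochloride 0.354 g; sucrose 34.918 mL; cobalt chloride hexahydrate 4.388 mg

Target volume = 571 mL = 0.571 L.
sodium carbonate: 0.302 g per 100 mL × 571 mL ÷ 100 = 1.724 g
sodium succinate: C1V1 = C2V2 → 1.32% ÷ 20% × 571 mL = 37.686 mL
L-methionine: 0.937 g/L × 0.571 L = 0.535 g
L-lysine hydrochloride: 0.062 g per 100 mL × 571 mL ÷ 100 = 0.354 g
sucrose: C1V1 = C2V2 → 3.29% ÷ 53.8% × 571 mL = 34.918 mL
cobalt chloride hexahydrate: 32.3 µmol/L × 237.93 g/mol × 0.571 L ÷ 1000 = 4.388 mg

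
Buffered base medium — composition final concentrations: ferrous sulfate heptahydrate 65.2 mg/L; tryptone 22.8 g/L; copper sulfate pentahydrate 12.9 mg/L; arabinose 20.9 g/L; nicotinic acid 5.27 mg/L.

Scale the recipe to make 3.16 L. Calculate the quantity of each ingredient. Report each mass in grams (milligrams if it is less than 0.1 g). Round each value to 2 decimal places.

ferrous sulfate heptahydrate 0.21 g; tryptone 72.05 g; copper sulfate pentahydrate 40.76 mg; arabinose 66.04 g; nicotinic acid 16.65 mg

Scale factor relative to 1 L: 3.16.
ferrous sulfate heptahydrate: 65.2 mg/L × 3.16 L = 206.032 mg = 0.21 g
tryptone: 22.8 g/L × 3.16 L = 72.05 g
copper sulfate pentahydrate: 12.9 mg/L × 3.16 L = 40.76 mg
arabinose: 20.9 g/L × 3.16 L = 66.04 g
nicotinic acid: 5.27 mg/L × 3.16 L = 16.65 mg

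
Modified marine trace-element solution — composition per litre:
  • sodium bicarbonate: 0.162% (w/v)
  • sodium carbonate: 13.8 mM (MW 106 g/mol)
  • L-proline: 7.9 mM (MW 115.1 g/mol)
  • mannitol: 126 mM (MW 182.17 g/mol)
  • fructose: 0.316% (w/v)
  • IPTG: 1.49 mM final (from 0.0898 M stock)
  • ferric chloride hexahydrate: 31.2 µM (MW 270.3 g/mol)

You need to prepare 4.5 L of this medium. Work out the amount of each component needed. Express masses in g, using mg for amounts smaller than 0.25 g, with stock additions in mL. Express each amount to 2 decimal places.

sodium bicarbonate 7.29 g; sodium carbonate 6.58 g; L-proline 4.09 g; mannitol 103.29 g; fructose 14.22 g; IPTG 74.67 mL; ferric chloride hexahydrate 37.95 mg

Working volume: 4.5 L.
sodium bicarbonate: 0.162 g per 100 mL × 4500 mL ÷ 100 = 7.29 g
sodium carbonate: 13.8 mmol/L × 106 g/mol × 4.5 L ÷ 1000 = 6.58 g
L-proline: 7.9 mmol/L × 115.1 g/mol × 4.5 L ÷ 1000 = 4.09 g
mannitol: 126 mmol/L × 182.17 g/mol × 4.5 L ÷ 1000 = 103.29 g
fructose: 0.316% w/v = 3.16 g/L → 3.16 × 4.5 L = 14.22 g
IPTG: C1V1 = C2V2 → 1.49 mM × 4500 mL ÷ 89.8 mM = 74.67 mL
ferric chloride hexahydrate: 31.2 µmol/L × 270.3 g/mol × 4.5 L ÷ 1000 = 37.95 mg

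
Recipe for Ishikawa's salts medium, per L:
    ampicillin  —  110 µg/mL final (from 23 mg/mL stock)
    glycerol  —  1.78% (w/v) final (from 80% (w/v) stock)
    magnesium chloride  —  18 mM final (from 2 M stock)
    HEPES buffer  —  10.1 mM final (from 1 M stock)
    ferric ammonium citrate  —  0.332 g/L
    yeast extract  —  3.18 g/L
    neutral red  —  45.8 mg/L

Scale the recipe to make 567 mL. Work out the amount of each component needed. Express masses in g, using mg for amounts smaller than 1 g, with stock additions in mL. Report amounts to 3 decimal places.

Scale factor relative to 1 L: 0.567.
ampicillin: C1V1 = C2V2 → 110 µg/mL × 567 mL ÷ 23000 µg/mL = 2.712 mL
glycerol: C1V1 = C2V2 → 1.78% ÷ 80% × 567 mL = 12.616 mL
magnesium chloride: C1V1 = C2V2 → 18 mM × 567 mL ÷ 2000 mM = 5.103 mL
HEPES buffer: C1V1 = C2V2 → 10.1 mM × 567 mL ÷ 1000 mM = 5.727 mL
ferric ammonium citrate: 0.332 g/L × 0.567 L = 0.188244 g = 188.244 mg
yeast extract: 3.18 g/L × 0.567 L = 1.803 g
neutral red: 45.8 mg/L × 0.567 L = 25.969 mg

ampicillin 2.712 mL; glycerol 12.616 mL; magnesium chloride 5.103 mL; HEPES buffer 5.727 mL; ferric ammonium citrate 188.244 mg; yeast extract 1.803 g; neutral red 25.969 mg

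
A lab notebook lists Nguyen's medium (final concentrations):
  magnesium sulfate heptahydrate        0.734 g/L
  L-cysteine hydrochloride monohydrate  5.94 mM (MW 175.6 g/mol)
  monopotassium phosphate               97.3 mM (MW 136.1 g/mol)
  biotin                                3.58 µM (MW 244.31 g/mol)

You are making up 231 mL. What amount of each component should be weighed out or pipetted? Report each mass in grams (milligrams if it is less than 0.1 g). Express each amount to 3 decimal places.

magnesium sulfate heptahydrate 0.170 g; L-cysteine hydrochloride monohydrate 0.241 g; monopotassium phosphate 3.059 g; biotin 0.202 mg

Scale factor relative to 1 L: 0.231.
magnesium sulfate heptahydrate: 0.734 g/L × 0.231 L = 0.170 g
L-cysteine hydrochloride monohydrate: 5.94 mmol/L × 175.6 g/mol × 0.231 L ÷ 1000 = 0.241 g
monopotassium phosphate: 97.3 mmol/L × 136.1 g/mol × 0.231 L ÷ 1000 = 3.059 g
biotin: 3.58 µmol/L × 244.31 g/mol × 0.231 L ÷ 1000 = 0.202 mg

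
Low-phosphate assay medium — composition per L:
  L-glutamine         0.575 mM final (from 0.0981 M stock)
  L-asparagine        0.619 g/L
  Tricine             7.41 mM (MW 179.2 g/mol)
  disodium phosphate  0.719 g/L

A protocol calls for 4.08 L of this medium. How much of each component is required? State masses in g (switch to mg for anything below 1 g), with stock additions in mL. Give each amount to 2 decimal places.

Scale factor relative to 1 L: 4.08.
L-glutamine: dilute stock: 0.575 mM × 4080 mL ÷ 98.1 mM = 23.91 mL
L-asparagine: 0.619 g/L × 4.08 L = 2.53 g
Tricine: 7.41 mmol/L × 179.2 g/mol × 4.08 L ÷ 1000 = 5.42 g
disodium phosphate: 0.719 g/L × 4.08 L = 2.93 g

L-glutamine 23.91 mL; L-asparagine 2.53 g; Tricine 5.42 g; disodium phosphate 2.93 g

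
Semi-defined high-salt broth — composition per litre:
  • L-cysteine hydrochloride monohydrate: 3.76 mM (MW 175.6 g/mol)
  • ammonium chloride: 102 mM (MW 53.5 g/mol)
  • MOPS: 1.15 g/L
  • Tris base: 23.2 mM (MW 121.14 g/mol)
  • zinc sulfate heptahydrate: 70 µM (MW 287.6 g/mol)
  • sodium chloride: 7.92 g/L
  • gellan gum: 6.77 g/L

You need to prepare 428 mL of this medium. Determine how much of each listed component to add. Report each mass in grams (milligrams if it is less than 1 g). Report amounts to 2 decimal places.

Scale factor relative to 1 L: 0.428.
L-cysteine hydrochloride monohydrate: 3.76 mmol/L × 175.6 mg/mmol × 0.428 L = 282.59 mg
ammonium chloride: 102 mmol/L × 53.5 g/mol × 0.428 L ÷ 1000 = 2.34 g
MOPS: 1.15 g/L × 0.428 L = 0.4922 g = 492.20 mg
Tris base: 23.2 mmol/L × 121.14 g/mol × 0.428 L ÷ 1000 = 1.20 g
zinc sulfate heptahydrate: 70 µmol/L × 287.6 g/mol × 0.428 L ÷ 1000 = 8.62 mg
sodium chloride: 7.92 g/L × 0.428 L = 3.39 g
gellan gum: 6.77 g/L × 0.428 L = 2.90 g

L-cysteine hydrochloride monohydrate 282.59 mg; ammonium chloride 2.34 g; MOPS 492.20 mg; Tris base 1.20 g; zinc sulfate heptahydrate 8.62 mg; sodium chloride 3.39 g; gellan gum 2.90 g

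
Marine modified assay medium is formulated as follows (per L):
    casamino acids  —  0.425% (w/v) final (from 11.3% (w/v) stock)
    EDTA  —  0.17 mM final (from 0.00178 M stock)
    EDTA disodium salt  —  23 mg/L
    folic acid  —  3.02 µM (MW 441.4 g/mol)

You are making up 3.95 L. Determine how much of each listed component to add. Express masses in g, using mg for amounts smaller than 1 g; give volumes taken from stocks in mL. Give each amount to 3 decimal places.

Scale factor relative to 1 L: 3.95.
casamino acids: C1V1 = C2V2 → 0.425% ÷ 11.3% × 3950 mL = 148.562 mL
EDTA: C1V1 = C2V2 → 0.17 mM × 3950 mL ÷ 1.78 mM = 377.247 mL
EDTA disodium salt: 23 mg/L × 3.95 L = 90.850 mg
folic acid: 3.02 µmol/L × 441.4 g/mol × 3.95 L ÷ 1000 = 5.265 mg

casamino acids 148.562 mL; EDTA 377.247 mL; EDTA disodium salt 90.850 mg; folic acid 5.265 mg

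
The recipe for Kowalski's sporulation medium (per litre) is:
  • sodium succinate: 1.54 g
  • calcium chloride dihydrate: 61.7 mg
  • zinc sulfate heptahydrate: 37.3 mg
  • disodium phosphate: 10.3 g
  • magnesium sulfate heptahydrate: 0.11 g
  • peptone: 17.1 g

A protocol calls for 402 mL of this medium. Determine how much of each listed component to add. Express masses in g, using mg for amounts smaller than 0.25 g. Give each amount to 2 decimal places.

Scale factor = 402 mL / 1000 mL = 0.402.
sodium succinate: 1.54 g × (402 mL / 1000 mL) = 0.62 g
calcium chloride dihydrate: 61.7 mg × (402 mL / 1000 mL) = 24.80 mg
zinc sulfate heptahydrate: 37.3 mg × (402 mL / 1000 mL) = 14.99 mg
disodium phosphate: 10.3 g × (402 mL / 1000 mL) = 4.14 g
magnesium sulfate heptahydrate: 0.11 g × (402 mL / 1000 mL) = 0.04422 g = 44.22 mg
peptone: 17.1 g × (402 mL / 1000 mL) = 6.87 g

sodium succinate 0.62 g; calcium chloride dihydrate 24.80 mg; zinc sulfate heptahydrate 14.99 mg; disodium phosphate 4.14 g; magnesium sulfate heptahydrate 44.22 mg; peptone 6.87 g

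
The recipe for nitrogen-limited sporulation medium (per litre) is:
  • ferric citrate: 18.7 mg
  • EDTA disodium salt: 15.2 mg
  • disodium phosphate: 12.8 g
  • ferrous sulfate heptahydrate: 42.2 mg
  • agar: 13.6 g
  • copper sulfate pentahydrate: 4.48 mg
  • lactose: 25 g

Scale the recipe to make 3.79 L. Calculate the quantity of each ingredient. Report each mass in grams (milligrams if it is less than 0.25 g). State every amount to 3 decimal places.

Ratio of target to recipe volume: 3790 / 1000 = 3.79.
ferric citrate: 18.7 mg × (3790 mL / 1000 mL) = 70.873 mg
EDTA disodium salt: 15.2 mg × (3790 mL / 1000 mL) = 57.608 mg
disodium phosphate: 12.8 g × (3790 mL / 1000 mL) = 48.512 g
ferrous sulfate heptahydrate: 42.2 mg × (3790 mL / 1000 mL) = 159.938 mg
agar: 13.6 g × (3790 mL / 1000 mL) = 51.544 g
copper sulfate pentahydrate: 4.48 mg × (3790 mL / 1000 mL) = 16.979 mg
lactose: 25 g × (3790 mL / 1000 mL) = 94.750 g

ferric citrate 70.873 mg; EDTA disodium salt 57.608 mg; disodium phosphate 48.512 g; ferrous sulfate heptahydrate 159.938 mg; agar 51.544 g; copper sulfate pentahydrate 16.979 mg; lactose 94.750 g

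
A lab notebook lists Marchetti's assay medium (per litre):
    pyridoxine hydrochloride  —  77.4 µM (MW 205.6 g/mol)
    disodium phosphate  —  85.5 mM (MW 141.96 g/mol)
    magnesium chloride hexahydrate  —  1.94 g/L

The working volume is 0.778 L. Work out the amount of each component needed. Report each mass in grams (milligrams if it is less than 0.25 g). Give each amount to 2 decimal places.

Working volume: 0.778 L.
pyridoxine hydrochloride: 77.4 µmol/L × 205.6 g/mol × 0.778 L ÷ 1000 = 12.38 mg
disodium phosphate: 85.5 mmol/L × 141.96 g/mol × 0.778 L ÷ 1000 = 9.44 g
magnesium chloride hexahydrate: 1.94 g/L × 0.778 L = 1.51 g

pyridoxine hydrochloride 12.38 mg; disodium phosphate 9.44 g; magnesium chloride hexahydrate 1.51 g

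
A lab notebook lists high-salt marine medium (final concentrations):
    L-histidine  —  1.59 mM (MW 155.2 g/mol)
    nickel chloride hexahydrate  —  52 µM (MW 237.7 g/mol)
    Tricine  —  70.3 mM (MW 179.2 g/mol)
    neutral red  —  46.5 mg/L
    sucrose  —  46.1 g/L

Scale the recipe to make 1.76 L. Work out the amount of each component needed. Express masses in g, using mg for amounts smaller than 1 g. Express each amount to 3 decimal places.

Working volume: 1.76 L.
L-histidine: 1.59 mmol/L × 155.2 mg/mmol × 1.76 L = 434.312 mg
nickel chloride hexahydrate: 52 µmol/L × 237.7 g/mol × 1.76 L ÷ 1000 = 21.754 mg
Tricine: 70.3 mmol/L × 179.2 g/mol × 1.76 L ÷ 1000 = 22.172 g
neutral red: 46.5 mg/L × 1.76 L = 81.840 mg
sucrose: 46.1 g/L × 1.76 L = 81.136 g

L-histidine 434.312 mg; nickel chloride hexahydrate 21.754 mg; Tricine 22.172 g; neutral red 81.840 mg; sucrose 81.136 g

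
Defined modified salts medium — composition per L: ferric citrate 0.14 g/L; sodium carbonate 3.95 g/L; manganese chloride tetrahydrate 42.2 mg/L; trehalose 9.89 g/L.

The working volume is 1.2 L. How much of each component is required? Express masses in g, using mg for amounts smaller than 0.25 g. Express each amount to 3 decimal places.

Scale factor relative to 1 L: 1.2.
ferric citrate: 0.14 g/L × 1.2 L = 0.168 g = 168.000 mg
sodium carbonate: 3.95 g/L × 1.2 L = 4.740 g
manganese chloride tetrahydrate: 42.2 mg/L × 1.2 L = 50.640 mg
trehalose: 9.89 g/L × 1.2 L = 11.868 g

ferric citrate 168.000 mg; sodium carbonate 4.740 g; manganese chloride tetrahydrate 50.640 mg; trehalose 11.868 g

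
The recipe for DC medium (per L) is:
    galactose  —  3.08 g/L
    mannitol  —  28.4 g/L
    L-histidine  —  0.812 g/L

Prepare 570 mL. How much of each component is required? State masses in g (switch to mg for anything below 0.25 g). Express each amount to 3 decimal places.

Scale factor relative to 1 L: 0.57.
galactose: 3.08 g/L × 0.57 L = 1.756 g
mannitol: 28.4 g/L × 0.57 L = 16.188 g
L-histidine: 0.812 g/L × 0.57 L = 0.463 g

galactose 1.756 g; mannitol 16.188 g; L-histidine 0.463 g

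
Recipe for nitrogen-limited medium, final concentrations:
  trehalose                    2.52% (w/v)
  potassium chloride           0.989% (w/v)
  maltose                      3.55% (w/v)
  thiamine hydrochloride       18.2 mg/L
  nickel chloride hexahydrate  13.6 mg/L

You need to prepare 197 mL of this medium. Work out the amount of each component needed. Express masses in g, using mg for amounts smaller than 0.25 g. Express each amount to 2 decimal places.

trehalose 4.96 g; potassium chloride 1.95 g; maltose 6.99 g; thiamine hydrochloride 3.59 mg; nickel chloride hexahydrate 2.68 mg

Scale factor relative to 1 L: 0.197.
trehalose: 2.52% w/v = 25.2 g/L → 25.2 × 0.197 L = 4.96 g
potassium chloride: 0.989 g per 100 mL × 197 mL ÷ 100 = 1.95 g
maltose: 3.55 g per 100 mL × 197 mL ÷ 100 = 6.99 g
thiamine hydrochloride: 18.2 mg/L × 0.197 L = 3.59 mg
nickel chloride hexahydrate: 13.6 mg/L × 0.197 L = 2.68 mg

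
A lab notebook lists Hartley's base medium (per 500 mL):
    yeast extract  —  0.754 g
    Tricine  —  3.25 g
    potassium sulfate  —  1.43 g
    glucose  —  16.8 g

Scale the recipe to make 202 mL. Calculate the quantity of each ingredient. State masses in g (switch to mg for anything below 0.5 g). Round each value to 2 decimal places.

Scale factor = 202 mL / 500 mL = 0.404.
yeast extract: 0.754 g × (202 mL / 500 mL) = 0.304616 g = 304.62 mg
Tricine: 3.25 g × (202 mL / 500 mL) = 1.31 g
potassium sulfate: 1.43 g × (202 mL / 500 mL) = 0.58 g
glucose: 16.8 g × (202 mL / 500 mL) = 6.79 g

yeast extract 304.62 mg; Tricine 1.31 g; potassium sulfate 0.58 g; glucose 6.79 g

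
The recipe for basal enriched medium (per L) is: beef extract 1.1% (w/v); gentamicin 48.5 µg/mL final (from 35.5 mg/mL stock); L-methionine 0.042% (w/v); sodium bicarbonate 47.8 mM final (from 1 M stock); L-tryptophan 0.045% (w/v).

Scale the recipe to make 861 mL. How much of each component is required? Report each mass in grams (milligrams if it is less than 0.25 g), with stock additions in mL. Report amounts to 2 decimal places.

Working volume: 861 mL = 0.861 L.
beef extract: 1.1 g per 100 mL × 861 mL ÷ 100 = 9.47 g
gentamicin: dilute stock: 48.5 µg/mL × 861 mL ÷ 35500 µg/mL = 1.18 mL
L-methionine: 0.042% w/v = 0.42 g/L → 0.42 × 0.861 L = 0.36 g
sodium bicarbonate: dilute stock: 47.8 mM × 861 mL ÷ 1000 mM = 41.16 mL
L-tryptophan: 0.045 g per 100 mL × 861 mL ÷ 100 = 0.39 g

beef extract 9.47 g; gentamicin 1.18 mL; L-methionine 0.36 g; sodium bicarbonate 41.16 mL; L-tryptophan 0.39 g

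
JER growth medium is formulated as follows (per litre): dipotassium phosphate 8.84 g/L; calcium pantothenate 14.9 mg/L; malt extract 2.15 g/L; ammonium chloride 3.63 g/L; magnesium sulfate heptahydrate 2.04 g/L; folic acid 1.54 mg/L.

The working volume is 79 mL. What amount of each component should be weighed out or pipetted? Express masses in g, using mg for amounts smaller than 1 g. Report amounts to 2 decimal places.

Target volume = 79 mL = 0.079 L.
dipotassium phosphate: 8.84 g/L × 0.079 L = 0.69836 g = 698.36 mg
calcium pantothenate: 14.9 mg/L × 0.079 L = 1.18 mg
malt extract: 2.15 g/L × 0.079 L = 0.16985 g = 169.85 mg
ammonium chloride: 3.63 g/L × 0.079 L = 0.28677 g = 286.77 mg
magnesium sulfate heptahydrate: 2.04 g/L × 0.079 L = 0.16116 g = 161.16 mg
folic acid: 1.54 mg/L × 0.079 L = 0.12 mg

dipotassium phosphate 698.36 mg; calcium pantothenate 1.18 mg; malt extract 169.85 mg; ammonium chloride 286.77 mg; magnesium sulfate heptahydrate 161.16 mg; folic acid 0.12 mg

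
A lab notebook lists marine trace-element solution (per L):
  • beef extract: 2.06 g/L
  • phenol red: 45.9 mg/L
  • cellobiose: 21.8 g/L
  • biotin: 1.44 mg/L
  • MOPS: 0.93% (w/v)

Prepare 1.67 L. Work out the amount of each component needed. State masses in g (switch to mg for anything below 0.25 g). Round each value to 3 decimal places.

Scale factor relative to 1 L: 1.67.
beef extract: 2.06 g/L × 1.67 L = 3.440 g
phenol red: 45.9 mg/L × 1.67 L = 76.653 mg
cellobiose: 21.8 g/L × 1.67 L = 36.406 g
biotin: 1.44 mg/L × 1.67 L = 2.405 mg
MOPS: 0.93 g per 100 mL × 1670 mL ÷ 100 = 15.531 g

beef extract 3.440 g; phenol red 76.653 mg; cellobiose 36.406 g; biotin 2.405 mg; MOPS 15.531 g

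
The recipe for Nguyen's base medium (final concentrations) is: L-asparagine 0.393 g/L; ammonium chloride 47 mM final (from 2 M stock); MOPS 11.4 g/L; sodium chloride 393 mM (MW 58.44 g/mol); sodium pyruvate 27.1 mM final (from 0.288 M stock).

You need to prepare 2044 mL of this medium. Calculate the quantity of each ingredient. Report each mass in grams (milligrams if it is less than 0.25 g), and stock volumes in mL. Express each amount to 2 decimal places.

Target volume = 2044 mL = 2.044 L.
L-asparagine: 0.393 g/L × 2.044 L = 0.80 g
ammonium chloride: dilute stock: 47 mM × 2044 mL ÷ 2000 mM = 48.03 mL
MOPS: 11.4 g/L × 2.044 L = 23.30 g
sodium chloride: 393 mmol/L × 58.44 g/mol × 2.044 L ÷ 1000 = 46.94 g
sodium pyruvate: V = C2·V2/C1 = 27.1 mM × 2044 mL ÷ 288 mM = 192.33 mL

L-asparagine 0.80 g; ammonium chloride 48.03 mL; MOPS 23.30 g; sodium chloride 46.94 g; sodium pyruvate 192.33 mL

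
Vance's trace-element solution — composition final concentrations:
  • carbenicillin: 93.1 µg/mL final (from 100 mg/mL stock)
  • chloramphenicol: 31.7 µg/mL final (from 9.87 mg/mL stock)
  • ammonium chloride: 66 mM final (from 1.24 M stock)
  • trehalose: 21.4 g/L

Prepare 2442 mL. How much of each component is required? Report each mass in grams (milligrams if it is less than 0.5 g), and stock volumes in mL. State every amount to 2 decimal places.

carbenicillin 2.27 mL; chloramphenicol 7.84 mL; ammonium chloride 129.98 mL; trehalose 52.26 g

Target volume = 2442 mL = 2.442 L.
carbenicillin: V = C2·V2/C1 = 93.1 µg/mL × 2442 mL ÷ 100000 µg/mL = 2.27 mL
chloramphenicol: dilute stock: 31.7 µg/mL × 2442 mL ÷ 9870 µg/mL = 7.84 mL
ammonium chloride: dilute stock: 66 mM × 2442 mL ÷ 1240 mM = 129.98 mL
trehalose: 21.4 g/L × 2.442 L = 52.26 g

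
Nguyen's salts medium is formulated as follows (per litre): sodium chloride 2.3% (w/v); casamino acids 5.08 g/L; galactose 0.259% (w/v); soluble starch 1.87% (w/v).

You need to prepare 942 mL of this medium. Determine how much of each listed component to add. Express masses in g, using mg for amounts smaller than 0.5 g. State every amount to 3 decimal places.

Scale factor relative to 1 L: 0.942.
sodium chloride: 2.3% w/v = 23 g/L → 23 × 0.942 L = 21.666 g
casamino acids: 5.08 g/L × 0.942 L = 4.785 g
galactose: 0.259 g per 100 mL × 942 mL ÷ 100 = 2.440 g
soluble starch: 1.87 g per 100 mL × 942 mL ÷ 100 = 17.615 g

sodium chloride 21.666 g; casamino acids 4.785 g; galactose 2.440 g; soluble starch 17.615 g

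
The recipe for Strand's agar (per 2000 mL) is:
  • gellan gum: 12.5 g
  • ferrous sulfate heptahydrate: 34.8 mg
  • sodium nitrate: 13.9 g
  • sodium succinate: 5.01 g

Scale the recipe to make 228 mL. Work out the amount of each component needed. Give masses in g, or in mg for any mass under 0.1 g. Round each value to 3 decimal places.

Scale factor = 228 mL / 2000 mL = 0.114.
gellan gum: 12.5 g × (228 mL / 2000 mL) = 1.425 g
ferrous sulfate heptahydrate: 34.8 mg × (228 mL / 2000 mL) = 3.967 mg
sodium nitrate: 13.9 g × (228 mL / 2000 mL) = 1.585 g
sodium succinate: 5.01 g × (228 mL / 2000 mL) = 0.571 g

gellan gum 1.425 g; ferrous sulfate heptahydrate 3.967 mg; sodium nitrate 1.585 g; sodium succinate 0.571 g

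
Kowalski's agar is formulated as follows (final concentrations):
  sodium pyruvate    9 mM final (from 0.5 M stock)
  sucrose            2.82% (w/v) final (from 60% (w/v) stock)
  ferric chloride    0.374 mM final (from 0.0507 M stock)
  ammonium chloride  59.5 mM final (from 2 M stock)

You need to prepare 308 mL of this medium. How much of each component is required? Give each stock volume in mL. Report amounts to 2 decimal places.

sodium pyruvate 5.54 mL; sucrose 14.48 mL; ferric chloride 2.27 mL; ammonium chloride 9.16 mL

Scale factor relative to 1 L: 0.308.
sodium pyruvate: V = C2·V2/C1 = 9 mM × 308 mL ÷ 500 mM = 5.54 mL
sucrose: C1V1 = C2V2 → 2.82% ÷ 60% × 308 mL = 14.48 mL
ferric chloride: V = C2·V2/C1 = 0.374 mM × 308 mL ÷ 50.7 mM = 2.27 mL
ammonium chloride: V = C2·V2/C1 = 59.5 mM × 308 mL ÷ 2000 mM = 9.16 mL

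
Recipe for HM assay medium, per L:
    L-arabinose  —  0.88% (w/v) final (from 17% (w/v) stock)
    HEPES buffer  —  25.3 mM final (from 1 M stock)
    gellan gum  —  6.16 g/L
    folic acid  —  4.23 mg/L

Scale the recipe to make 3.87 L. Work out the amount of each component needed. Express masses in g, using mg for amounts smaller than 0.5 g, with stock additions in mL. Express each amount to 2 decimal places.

L-arabinose 200.33 mL; HEPES buffer 97.91 mL; gellan gum 23.84 g; folic acid 16.37 mg

Scale factor relative to 1 L: 3.87.
L-arabinose: dilute stock: 0.88% ÷ 17% × 3870 mL = 200.33 mL
HEPES buffer: C1V1 = C2V2 → 25.3 mM × 3870 mL ÷ 1000 mM = 97.91 mL
gellan gum: 6.16 g/L × 3.87 L = 23.84 g
folic acid: 4.23 mg/L × 3.87 L = 16.37 mg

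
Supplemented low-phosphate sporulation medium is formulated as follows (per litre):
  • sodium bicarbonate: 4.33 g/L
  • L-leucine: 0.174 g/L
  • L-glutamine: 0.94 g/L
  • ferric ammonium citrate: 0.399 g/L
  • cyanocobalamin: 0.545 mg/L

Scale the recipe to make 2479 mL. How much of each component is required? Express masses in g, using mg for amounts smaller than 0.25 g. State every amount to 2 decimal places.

Working volume: 2479 mL = 2.479 L.
sodium bicarbonate: 4.33 g/L × 2.479 L = 10.73 g
L-leucine: 0.174 g/L × 2.479 L = 0.43 g
L-glutamine: 0.94 g/L × 2.479 L = 2.33 g
ferric ammonium citrate: 0.399 g/L × 2.479 L = 0.99 g
cyanocobalamin: 0.545 mg/L × 2.479 L = 1.35 mg

sodium bicarbonate 10.73 g; L-leucine 0.43 g; L-glutamine 2.33 g; ferric ammonium citrate 0.99 g; cyanocobalamin 1.35 mg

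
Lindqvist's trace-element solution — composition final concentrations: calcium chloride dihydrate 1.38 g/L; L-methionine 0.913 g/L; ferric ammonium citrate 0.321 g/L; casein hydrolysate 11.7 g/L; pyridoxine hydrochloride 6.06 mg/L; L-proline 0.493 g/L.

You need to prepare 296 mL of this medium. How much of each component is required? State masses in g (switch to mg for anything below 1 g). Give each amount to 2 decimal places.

Scale factor relative to 1 L: 0.296.
calcium chloride dihydrate: 1.38 g/L × 0.296 L = 0.40848 g = 408.48 mg
L-methionine: 0.913 g/L × 0.296 L = 0.270248 g = 270.25 mg
ferric ammonium citrate: 0.321 g/L × 0.296 L = 0.095016 g = 95.02 mg
casein hydrolysate: 11.7 g/L × 0.296 L = 3.46 g
pyridoxine hydrochloride: 6.06 mg/L × 0.296 L = 1.79 mg
L-proline: 0.493 g/L × 0.296 L = 0.145928 g = 145.93 mg

calcium chloride dihydrate 408.48 mg; L-methionine 270.25 mg; ferric ammonium citrate 95.02 mg; casein hydrolysate 3.46 g; pyridoxine hydrochloride 1.79 mg; L-proline 145.93 mg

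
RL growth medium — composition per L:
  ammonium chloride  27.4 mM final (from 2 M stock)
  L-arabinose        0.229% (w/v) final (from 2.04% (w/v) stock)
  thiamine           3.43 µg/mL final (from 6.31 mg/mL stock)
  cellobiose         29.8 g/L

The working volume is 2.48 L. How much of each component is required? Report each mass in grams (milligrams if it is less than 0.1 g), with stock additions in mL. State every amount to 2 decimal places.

ammonium chloride 33.98 mL; L-arabinose 278.39 mL; thiamine 1.35 mL; cellobiose 73.90 g

Scale factor relative to 1 L: 2.48.
ammonium chloride: C1V1 = C2V2 → 27.4 mM × 2480 mL ÷ 2000 mM = 33.98 mL
L-arabinose: V = C2·V2/C1 = 0.229% ÷ 2.04% × 2480 mL = 278.39 mL
thiamine: dilute stock: 3.43 µg/mL × 2480 mL ÷ 6310 µg/mL = 1.35 mL
cellobiose: 29.8 g/L × 2.48 L = 73.90 g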